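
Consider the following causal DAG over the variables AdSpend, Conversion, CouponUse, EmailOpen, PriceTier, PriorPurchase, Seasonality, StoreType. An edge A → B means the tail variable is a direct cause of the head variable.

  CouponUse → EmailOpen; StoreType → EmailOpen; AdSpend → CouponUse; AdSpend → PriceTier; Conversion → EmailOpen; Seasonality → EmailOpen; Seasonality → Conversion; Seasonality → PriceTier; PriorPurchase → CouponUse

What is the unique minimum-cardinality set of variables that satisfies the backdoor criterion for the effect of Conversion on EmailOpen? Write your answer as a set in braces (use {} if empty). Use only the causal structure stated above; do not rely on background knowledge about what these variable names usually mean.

{Seasonality}

Variables eligible for adjustment (non-descendants of Conversion, excluding Conversion and EmailOpen): {AdSpend, CouponUse, PriceTier, PriorPurchase, Seasonality, StoreType}.
Backdoor paths from Conversion to EmailOpen:
  P1: Conversion <- Seasonality -> EmailOpen
  P2: Conversion <- Seasonality -> PriceTier <- AdSpend -> CouponUse -> EmailOpen
The empty set is not sufficient: P1 (Conversion <- Seasonality -> EmailOpen) has no collider blocking it and no conditioned non-collider, so it is open.
Try {Seasonality}:
  P1: blocked at fork node Seasonality ∈ conditioning set.
  P2: blocked at fork node Seasonality ∈ conditioning set.
{Seasonality} contains no descendant of Conversion and blocks every backdoor path.
No other singleton works — e.g. {StoreType} leaves P1 open — so {Seasonality} is the unique smallest valid adjustment set.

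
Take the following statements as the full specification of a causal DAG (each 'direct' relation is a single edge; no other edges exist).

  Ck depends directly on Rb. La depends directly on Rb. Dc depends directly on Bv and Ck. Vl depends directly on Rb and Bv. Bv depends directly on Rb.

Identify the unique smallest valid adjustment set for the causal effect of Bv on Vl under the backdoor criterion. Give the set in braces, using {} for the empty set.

{Rb}

Variables eligible for adjustment (non-descendants of Bv, excluding Bv and Vl): {Ck, La, Rb}.
Backdoor paths from Bv to Vl:
  P1: Bv <- Rb -> Vl
The empty set is not sufficient: P1 (Bv <- Rb -> Vl) has no collider blocking it and no conditioned non-collider, so it is open.
Try {Rb}:
  P1: blocked at fork node Rb ∈ conditioning set.
{Rb} contains no descendant of Bv and blocks every backdoor path.
No other singleton works — e.g. {La} leaves P1 open — so {Rb} is the unique smallest valid adjustment set.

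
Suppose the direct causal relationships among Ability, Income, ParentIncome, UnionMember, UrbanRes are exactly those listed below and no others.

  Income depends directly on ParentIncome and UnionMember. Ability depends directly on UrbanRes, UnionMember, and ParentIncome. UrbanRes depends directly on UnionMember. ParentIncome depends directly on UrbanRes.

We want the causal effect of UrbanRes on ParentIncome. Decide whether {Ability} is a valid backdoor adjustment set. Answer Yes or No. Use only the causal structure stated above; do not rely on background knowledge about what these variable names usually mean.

No

Backdoor paths from UrbanRes to ParentIncome (paths whose first edge points into UrbanRes):
  P1: UrbanRes <- UnionMember -> Income <- ParentIncome
  P2: UrbanRes <- UnionMember -> Ability <- ParentIncome
Condition 1 (no descendant of UrbanRes in the set): FAILS — Ability is a descendant of UrbanRes.
Condition 2 (every backdoor path blocked by {Ability}):
  P1: blocked at collider Income (neither it nor any descendant is in the conditioning set).
  P2: open — collider(s) Ability are conditioned on (or have a conditioned descendant) and no non-collider on the path is in the set.
{Ability} does not satisfy the backdoor criterion.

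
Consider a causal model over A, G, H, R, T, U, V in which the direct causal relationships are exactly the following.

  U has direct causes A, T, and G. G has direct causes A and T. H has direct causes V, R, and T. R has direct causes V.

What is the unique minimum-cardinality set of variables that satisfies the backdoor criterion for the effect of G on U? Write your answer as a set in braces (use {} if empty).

{A, T}

Variables eligible for adjustment (non-descendants of G, excluding G and U): {A, H, R, T, V}.
Backdoor paths from G to U:
  P1: G <- T -> U
  P2: G <- A -> U
The empty set is not sufficient: P1 (G <- T -> U) has no collider blocking it and no conditioned non-collider, so it is open.
Try {A, T}:
  P1: blocked at fork node T ∈ conditioning set.
  P2: blocked at fork node A ∈ conditioning set.
{A, T} contains no descendant of G and blocks every backdoor path.
Every element of {A, T} is needed (dropping A leaves P2 open; dropping T leaves P1 open), so no proper subset is valid.
Among all size-2 subsets of the eligible variables, only {A, T} blocks every backdoor path, so it is the unique smallest valid adjustment set.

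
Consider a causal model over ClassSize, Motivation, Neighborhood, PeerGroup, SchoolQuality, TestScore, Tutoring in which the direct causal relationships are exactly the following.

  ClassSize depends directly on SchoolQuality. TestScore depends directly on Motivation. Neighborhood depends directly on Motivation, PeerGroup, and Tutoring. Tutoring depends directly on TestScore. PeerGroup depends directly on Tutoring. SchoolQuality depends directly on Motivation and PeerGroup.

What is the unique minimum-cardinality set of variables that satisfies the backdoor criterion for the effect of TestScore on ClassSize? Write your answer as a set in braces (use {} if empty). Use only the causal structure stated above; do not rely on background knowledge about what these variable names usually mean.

{Motivation}

Variables eligible for adjustment (non-descendants of TestScore, excluding TestScore and ClassSize): {Motivation}.
Backdoor paths from TestScore to ClassSize:
  P1: TestScore <- Motivation -> SchoolQuality -> ClassSize
  P2: TestScore <- Motivation -> Neighborhood <- Tutoring -> PeerGroup -> SchoolQuality -> ClassSize
  P3: TestScore <- Motivation -> Neighborhood <- PeerGroup -> SchoolQuality -> ClassSize
The empty set is not sufficient: P1 (TestScore <- Motivation -> SchoolQuality -> ClassSize) has no collider blocking it and no conditioned non-collider, so it is open.
Try {Motivation}:
  P1: blocked at fork node Motivation ∈ conditioning set.
  P2: blocked at fork node Motivation ∈ conditioning set.
  P3: blocked at fork node Motivation ∈ conditioning set.
{Motivation} contains no descendant of TestScore and blocks every backdoor path.
{Motivation} is the unique smallest valid adjustment set.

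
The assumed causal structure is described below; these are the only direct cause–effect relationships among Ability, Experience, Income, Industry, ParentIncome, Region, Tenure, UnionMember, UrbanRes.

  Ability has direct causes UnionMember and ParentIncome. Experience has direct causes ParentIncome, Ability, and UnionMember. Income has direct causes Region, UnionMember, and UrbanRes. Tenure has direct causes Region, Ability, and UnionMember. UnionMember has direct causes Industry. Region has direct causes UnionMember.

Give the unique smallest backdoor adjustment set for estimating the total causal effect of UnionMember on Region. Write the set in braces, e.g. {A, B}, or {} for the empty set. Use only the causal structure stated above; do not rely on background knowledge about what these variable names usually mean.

Variables eligible for adjustment (non-descendants of UnionMember, excluding UnionMember and Region): {Industry, ParentIncome, UrbanRes}.
Backdoor paths from UnionMember to Region:
  (none)
With no backdoor paths the empty set already satisfies the criterion, and it is trivially minimal.

{}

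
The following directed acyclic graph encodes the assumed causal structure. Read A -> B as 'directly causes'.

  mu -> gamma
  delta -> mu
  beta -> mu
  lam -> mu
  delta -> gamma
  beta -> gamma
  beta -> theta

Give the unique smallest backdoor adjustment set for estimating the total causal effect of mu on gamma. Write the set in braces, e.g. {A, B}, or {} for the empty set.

{beta, delta}

Variables eligible for adjustment (non-descendants of mu, excluding mu and gamma): {beta, delta, lam, theta}.
Backdoor paths from mu to gamma:
  P1: mu <- beta -> gamma
  P2: mu <- delta -> gamma
The empty set is not sufficient: P1 (mu <- beta -> gamma) has no collider blocking it and no conditioned non-collider, so it is open.
Try {beta, delta}:
  P1: blocked at fork node beta ∈ conditioning set.
  P2: blocked at fork node delta ∈ conditioning set.
{beta, delta} contains no descendant of mu and blocks every backdoor path.
Every element of {beta, delta} is needed (dropping beta leaves P1 open; dropping delta leaves P2 open), so no proper subset is valid.
Among all size-2 subsets of the eligible variables, only {beta, delta} blocks every backdoor path, so it is the unique smallest valid adjustment set.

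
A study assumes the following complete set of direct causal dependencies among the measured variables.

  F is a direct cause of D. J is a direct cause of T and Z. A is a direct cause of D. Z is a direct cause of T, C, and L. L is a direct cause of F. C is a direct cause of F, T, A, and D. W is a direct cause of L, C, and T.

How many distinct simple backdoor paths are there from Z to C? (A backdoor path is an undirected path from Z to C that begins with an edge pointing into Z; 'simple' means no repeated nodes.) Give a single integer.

5

A backdoor path from Z to C is any simple undirected path whose first edge points into Z (i.e. leaves Z via a parent).
Parents of Z: {J}.
Enumerating:
  P1: Z <- J -> T <- W -> C
  P2: Z <- J -> T <- W -> L -> F <- C
  P3: Z <- J -> T <- W -> L -> F -> D <- C
  P4: Z <- J -> T <- W -> L -> F -> D <- A <- C
  P5: Z <- J -> T <- C
That exhausts the simple backdoor paths. Count: 5.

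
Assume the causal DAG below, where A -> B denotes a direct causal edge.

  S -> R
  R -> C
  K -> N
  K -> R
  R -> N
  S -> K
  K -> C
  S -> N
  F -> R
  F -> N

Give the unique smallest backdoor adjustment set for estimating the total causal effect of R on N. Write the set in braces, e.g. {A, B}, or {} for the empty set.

Variables eligible for adjustment (non-descendants of R, excluding R and N): {F, K, S}.
Backdoor paths from R to N:
  P1: R <- S -> K -> N
  P2: R <- S -> N
  P3: R <- K <- S -> N
  P4: R <- K -> N
  P5: R <- F -> N
The empty set is not sufficient: P1 (R <- S -> K -> N) has no collider blocking it and no conditioned non-collider, so it is open.
Try {F, K, S}:
  P1: blocked at fork node S ∈ conditioning set.
  P2: blocked at fork node S ∈ conditioning set.
  P3: blocked at chain node K ∈ conditioning set.
  P4: blocked at fork node K ∈ conditioning set.
  P5: blocked at fork node F ∈ conditioning set.
{F, K, S} contains no descendant of R and blocks every backdoor path.
Every element of {F, K, S} is needed (dropping F leaves P5 open; dropping K leaves P4 open; dropping S leaves P2 open), so no proper subset is valid.
Among all size-3 subsets of the eligible variables, only {F, K, S} blocks every backdoor path, so it is the unique smallest valid adjustment set.

{F, K, S}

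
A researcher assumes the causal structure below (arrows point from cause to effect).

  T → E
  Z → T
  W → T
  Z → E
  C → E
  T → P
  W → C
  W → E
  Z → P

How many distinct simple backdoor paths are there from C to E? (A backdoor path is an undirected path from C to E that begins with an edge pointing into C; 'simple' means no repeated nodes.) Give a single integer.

4

A backdoor path from C to E is any simple undirected path whose first edge points into C (i.e. leaves C via a parent).
Parents of C: {W}.
Enumerating:
  P1: C <- W -> T <- Z -> E
  P2: C <- W -> T -> P <- Z -> E
  P3: C <- W -> T -> E
  P4: C <- W -> E
That exhausts the simple backdoor paths. Count: 4.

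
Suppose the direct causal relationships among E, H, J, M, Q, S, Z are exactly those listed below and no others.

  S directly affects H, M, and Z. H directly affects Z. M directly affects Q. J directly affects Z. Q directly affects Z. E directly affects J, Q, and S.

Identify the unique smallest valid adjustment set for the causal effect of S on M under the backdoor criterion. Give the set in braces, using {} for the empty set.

{}

Variables eligible for adjustment (non-descendants of S, excluding S and M): {E, J}.
Backdoor paths from S to M:
  P1: S <- E -> J -> Z <- Q <- M
  P2: S <- E -> Q <- M
Each backdoor path contains an unconditioned collider, so every path is already blocked with the empty conditioning set:
  P1: blocked at collider Z (neither it nor any descendant is in the conditioning set).
  P2: blocked at collider Q (neither it nor any descendant is in the conditioning set).
The empty set is therefore the unique smallest valid set.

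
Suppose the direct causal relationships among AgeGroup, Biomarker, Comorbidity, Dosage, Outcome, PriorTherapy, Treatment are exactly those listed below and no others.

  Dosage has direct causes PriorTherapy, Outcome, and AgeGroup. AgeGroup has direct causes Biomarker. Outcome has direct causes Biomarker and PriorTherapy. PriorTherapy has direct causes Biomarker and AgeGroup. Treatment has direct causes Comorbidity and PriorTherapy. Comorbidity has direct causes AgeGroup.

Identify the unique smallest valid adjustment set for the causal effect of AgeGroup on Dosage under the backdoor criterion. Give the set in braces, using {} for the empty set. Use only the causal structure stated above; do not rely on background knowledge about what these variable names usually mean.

Variables eligible for adjustment (non-descendants of AgeGroup, excluding AgeGroup and Dosage): {Biomarker}.
Backdoor paths from AgeGroup to Dosage:
  P1: AgeGroup <- Biomarker -> PriorTherapy -> Outcome -> Dosage
  P2: AgeGroup <- Biomarker -> PriorTherapy -> Dosage
  P3: AgeGroup <- Biomarker -> Outcome <- PriorTherapy -> Dosage
  P4: AgeGroup <- Biomarker -> Outcome -> Dosage
The empty set is not sufficient: P1 (AgeGroup <- Biomarker -> PriorTherapy -> Outcome -> Dosage) has no collider blocking it and no conditioned non-collider, so it is open.
Try {Biomarker}:
  P1: blocked at fork node Biomarker ∈ conditioning set.
  P2: blocked at fork node Biomarker ∈ conditioning set.
  P3: blocked at fork node Biomarker ∈ conditioning set.
  P4: blocked at fork node Biomarker ∈ conditioning set.
{Biomarker} contains no descendant of AgeGroup and blocks every backdoor path.
{Biomarker} is the unique smallest valid adjustment set.

{Biomarker}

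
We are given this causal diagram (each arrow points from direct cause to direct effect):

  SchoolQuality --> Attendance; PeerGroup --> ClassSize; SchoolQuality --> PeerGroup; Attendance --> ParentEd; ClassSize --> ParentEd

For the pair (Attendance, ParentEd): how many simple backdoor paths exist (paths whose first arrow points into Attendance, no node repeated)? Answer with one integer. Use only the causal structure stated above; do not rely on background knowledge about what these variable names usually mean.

1

A backdoor path from Attendance to ParentEd is any simple undirected path whose first edge points into Attendance (i.e. leaves Attendance via a parent).
Parents of Attendance: {SchoolQuality}.
Enumerating:
  P1: Attendance <- SchoolQuality -> PeerGroup -> ClassSize -> ParentEd
That exhausts the simple backdoor paths. Count: 1.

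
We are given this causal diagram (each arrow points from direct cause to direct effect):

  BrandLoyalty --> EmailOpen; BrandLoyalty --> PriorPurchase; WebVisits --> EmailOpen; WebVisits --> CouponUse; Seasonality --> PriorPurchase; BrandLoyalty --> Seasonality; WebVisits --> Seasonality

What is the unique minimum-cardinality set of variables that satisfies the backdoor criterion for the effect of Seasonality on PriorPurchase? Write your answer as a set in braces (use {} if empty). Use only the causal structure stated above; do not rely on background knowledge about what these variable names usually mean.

Variables eligible for adjustment (non-descendants of Seasonality, excluding Seasonality and PriorPurchase): {BrandLoyalty, CouponUse, EmailOpen, WebVisits}.
Backdoor paths from Seasonality to PriorPurchase:
  P1: Seasonality <- WebVisits -> EmailOpen <- BrandLoyalty -> PriorPurchase
  P2: Seasonality <- BrandLoyalty -> PriorPurchase
The empty set is not sufficient: P2 (Seasonality <- BrandLoyalty -> PriorPurchase) has no collider blocking it and no conditioned non-collider, so it is open.
Try {BrandLoyalty}:
  P1: blocked at collider EmailOpen (neither it nor any descendant is in the conditioning set).
  P2: blocked at fork node BrandLoyalty ∈ conditioning set.
{BrandLoyalty} contains no descendant of Seasonality and blocks every backdoor path.
No other singleton works — e.g. {WebVisits} leaves P2 open — so {BrandLoyalty} is the unique smallest valid adjustment set.

{BrandLoyalty}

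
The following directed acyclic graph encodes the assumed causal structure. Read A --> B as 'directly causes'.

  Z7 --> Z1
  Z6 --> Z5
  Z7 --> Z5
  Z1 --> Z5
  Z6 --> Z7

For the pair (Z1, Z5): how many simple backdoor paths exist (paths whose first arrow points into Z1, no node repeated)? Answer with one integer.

A backdoor path from Z1 to Z5 is any simple undirected path whose first edge points into Z1 (i.e. leaves Z1 via a parent).
Parents of Z1: {Z7}.
Enumerating:
  P1: Z1 <- Z7 <- Z6 -> Z5
  P2: Z1 <- Z7 -> Z5
That exhausts the simple backdoor paths. Count: 2.

2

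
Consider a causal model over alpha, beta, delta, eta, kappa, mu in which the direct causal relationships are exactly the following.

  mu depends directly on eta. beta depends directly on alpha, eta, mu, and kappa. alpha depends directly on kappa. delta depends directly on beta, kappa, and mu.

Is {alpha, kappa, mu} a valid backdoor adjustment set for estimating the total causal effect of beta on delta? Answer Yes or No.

Yes

Backdoor paths from beta to delta (paths whose first edge points into beta):
  P1: beta <- kappa -> delta
  P2: beta <- eta -> mu -> delta
  P3: beta <- alpha <- kappa -> delta
  P4: beta <- mu -> delta
Condition 1 (no descendant of beta in the set): holds — descendants of beta are {delta}; none are in {alpha, kappa, mu}.
Condition 2 (every backdoor path blocked by {alpha, kappa, mu}):
  P1: blocked at fork node kappa ∈ conditioning set.
  P2: blocked at chain node mu ∈ conditioning set.
  P3: blocked at chain node alpha ∈ conditioning set.
  P4: blocked at fork node mu ∈ conditioning set.
{alpha, kappa, mu} satisfies the backdoor criterion.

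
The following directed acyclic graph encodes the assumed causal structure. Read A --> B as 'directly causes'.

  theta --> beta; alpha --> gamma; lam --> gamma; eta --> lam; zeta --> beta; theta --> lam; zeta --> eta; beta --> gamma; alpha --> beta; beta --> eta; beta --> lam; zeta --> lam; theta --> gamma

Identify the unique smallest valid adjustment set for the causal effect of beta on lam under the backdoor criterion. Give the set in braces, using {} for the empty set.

Variables eligible for adjustment (non-descendants of beta, excluding beta and lam): {alpha, theta, zeta}.
Backdoor paths from beta to lam:
  P1: beta <- theta -> lam
  P2: beta <- theta -> gamma <- lam
  P3: beta <- zeta -> eta -> lam
  P4: beta <- zeta -> lam
  P5: beta <- alpha -> gamma <- theta -> lam
  P6: beta <- alpha -> gamma <- lam
The empty set is not sufficient: P1 (beta <- theta -> lam) has no collider blocking it and no conditioned non-collider, so it is open.
Try {theta, zeta}:
  P1: blocked at fork node theta ∈ conditioning set.
  P2: blocked at fork node theta ∈ conditioning set.
  P3: blocked at fork node zeta ∈ conditioning set.
  P4: blocked at fork node zeta ∈ conditioning set.
  P5: blocked at collider gamma (neither it nor any descendant is in the conditioning set).
  P6: blocked at collider gamma (neither it nor any descendant is in the conditioning set).
{theta, zeta} contains no descendant of beta and blocks every backdoor path.
Every element of {theta, zeta} is needed (dropping theta leaves P1 open; dropping zeta leaves P3 open), so no proper subset is valid.
Among all size-2 subsets of the eligible variables, only {theta, zeta} blocks every backdoor path, so it is the unique smallest valid adjustment set.

{theta, zeta}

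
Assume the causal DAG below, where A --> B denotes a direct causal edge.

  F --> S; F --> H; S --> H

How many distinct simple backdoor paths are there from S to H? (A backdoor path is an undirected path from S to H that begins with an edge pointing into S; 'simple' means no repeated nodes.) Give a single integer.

1

A backdoor path from S to H is any simple undirected path whose first edge points into S (i.e. leaves S via a parent).
Parents of S: {F}.
Enumerating:
  P1: S <- F -> H
That exhausts the simple backdoor paths. Count: 1.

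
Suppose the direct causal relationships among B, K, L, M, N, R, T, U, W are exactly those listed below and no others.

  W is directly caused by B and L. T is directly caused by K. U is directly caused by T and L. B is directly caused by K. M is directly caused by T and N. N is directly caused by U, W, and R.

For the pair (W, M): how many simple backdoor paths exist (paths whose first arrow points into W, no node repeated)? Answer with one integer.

A backdoor path from W to M is any simple undirected path whose first edge points into W (i.e. leaves W via a parent).
Parents of W: {B, L}.
Enumerating:
  P1: W <- L -> U <- T -> M
  P2: W <- L -> U -> N -> M
  P3: W <- B <- K -> T -> U -> N -> M
  P4: W <- B <- K -> T -> M
That exhausts the simple backdoor paths. Count: 4.

4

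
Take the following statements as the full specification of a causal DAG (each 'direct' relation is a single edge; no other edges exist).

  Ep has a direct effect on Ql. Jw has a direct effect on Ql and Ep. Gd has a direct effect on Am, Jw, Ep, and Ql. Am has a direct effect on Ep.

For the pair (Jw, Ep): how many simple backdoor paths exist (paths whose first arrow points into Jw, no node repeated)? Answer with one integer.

A backdoor path from Jw to Ep is any simple undirected path whose first edge points into Jw (i.e. leaves Jw via a parent).
Parents of Jw: {Gd}.
Enumerating:
  P1: Jw <- Gd -> Am -> Ep
  P2: Jw <- Gd -> Ep
  P3: Jw <- Gd -> Ql <- Ep
That exhausts the simple backdoor paths. Count: 3.

3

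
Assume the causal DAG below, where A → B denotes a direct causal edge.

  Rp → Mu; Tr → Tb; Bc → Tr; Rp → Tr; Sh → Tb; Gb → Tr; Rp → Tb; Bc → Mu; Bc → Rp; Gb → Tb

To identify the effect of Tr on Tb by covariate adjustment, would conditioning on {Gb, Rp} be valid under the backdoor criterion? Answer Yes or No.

Backdoor paths from Tr to Tb (paths whose first edge points into Tr):
  P1: Tr <- Bc -> Rp -> Tb
  P2: Tr <- Bc -> Mu <- Rp -> Tb
  P3: Tr <- Rp -> Tb
  P4: Tr <- Gb -> Tb
Condition 1 (no descendant of Tr in the set): holds — descendants of Tr are {Tb}; none are in {Gb, Rp}.
Condition 2 (every backdoor path blocked by {Gb, Rp}):
  P1: blocked at chain node Rp ∈ conditioning set.
  P2: blocked at collider Mu (neither it nor any descendant is in the conditioning set).
  P3: blocked at fork node Rp ∈ conditioning set.
  P4: blocked at fork node Gb ∈ conditioning set.
{Gb, Rp} satisfies the backdoor criterion.

Yes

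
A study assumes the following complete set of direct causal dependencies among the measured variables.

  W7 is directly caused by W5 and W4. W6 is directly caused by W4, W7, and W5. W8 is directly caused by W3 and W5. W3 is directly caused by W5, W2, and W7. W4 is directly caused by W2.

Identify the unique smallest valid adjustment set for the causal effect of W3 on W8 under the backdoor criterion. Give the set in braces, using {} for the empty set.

Variables eligible for adjustment (non-descendants of W3, excluding W3 and W8): {W2, W4, W5, W6, W7}.
Backdoor paths from W3 to W8:
  P1: W3 <- W2 -> W4 -> W7 <- W5 -> W8
  P2: W3 <- W2 -> W4 -> W7 -> W6 <- W5 -> W8
  P3: W3 <- W2 -> W4 -> W6 <- W5 -> W8
  P4: W3 <- W2 -> W4 -> W6 <- W7 <- W5 -> W8
  P5: W3 <- W5 -> W8
  P6: W3 <- W7 <- W5 -> W8
  P7: W3 <- W7 <- W4 -> W6 <- W5 -> W8
  P8: W3 <- W7 -> W6 <- W5 -> W8
The empty set is not sufficient: P5 (W3 <- W5 -> W8) has no collider blocking it and no conditioned non-collider, so it is open.
Try {W5}:
  P1: blocked at collider W7 (neither it nor any descendant is in the conditioning set).
  P2: blocked at collider W6 (neither it nor any descendant is in the conditioning set).
  P3: blocked at collider W6 (neither it nor any descendant is in the conditioning set).
  P4: blocked at collider W6 (neither it nor any descendant is in the conditioning set).
  P5: blocked at fork node W5 ∈ conditioning set.
  P6: blocked at fork node W5 ∈ conditioning set.
  P7: blocked at collider W6 (neither it nor any descendant is in the conditioning set).
  P8: blocked at collider W6 (neither it nor any descendant is in the conditioning set).
{W5} contains no descendant of W3 and blocks every backdoor path.
No other singleton works — e.g. {W2} leaves P5 open — so {W5} is the unique smallest valid adjustment set.

{W5}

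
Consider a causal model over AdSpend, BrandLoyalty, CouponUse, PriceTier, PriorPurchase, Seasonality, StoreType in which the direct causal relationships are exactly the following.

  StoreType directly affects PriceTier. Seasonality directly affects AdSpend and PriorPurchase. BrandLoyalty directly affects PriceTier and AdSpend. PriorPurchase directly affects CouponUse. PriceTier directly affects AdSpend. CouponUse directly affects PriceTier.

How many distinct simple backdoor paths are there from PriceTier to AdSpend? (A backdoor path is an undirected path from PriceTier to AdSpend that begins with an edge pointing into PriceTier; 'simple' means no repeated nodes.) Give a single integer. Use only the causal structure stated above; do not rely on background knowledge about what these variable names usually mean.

A backdoor path from PriceTier to AdSpend is any simple undirected path whose first edge points into PriceTier (i.e. leaves PriceTier via a parent).
Parents of PriceTier: {BrandLoyalty, CouponUse, StoreType}.
Enumerating:
  P1: PriceTier <- BrandLoyalty -> AdSpend
  P2: PriceTier <- CouponUse <- PriorPurchase <- Seasonality -> AdSpend
That exhausts the simple backdoor paths. Count: 2.

2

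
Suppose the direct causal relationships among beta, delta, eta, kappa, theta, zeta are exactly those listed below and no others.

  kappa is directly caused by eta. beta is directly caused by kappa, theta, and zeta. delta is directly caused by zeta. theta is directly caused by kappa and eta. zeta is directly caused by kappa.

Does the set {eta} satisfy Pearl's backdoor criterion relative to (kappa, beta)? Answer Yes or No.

Backdoor paths from kappa to beta (paths whose first edge points into kappa):
  P1: kappa <- eta -> theta -> beta
Condition 1 (no descendant of kappa in the set): holds — descendants of kappa are {beta, delta, theta, zeta}; none are in {eta}.
Condition 2 (every backdoor path blocked by {eta}):
  P1: blocked at fork node eta ∈ conditioning set.
{eta} satisfies the backdoor criterion.

Yes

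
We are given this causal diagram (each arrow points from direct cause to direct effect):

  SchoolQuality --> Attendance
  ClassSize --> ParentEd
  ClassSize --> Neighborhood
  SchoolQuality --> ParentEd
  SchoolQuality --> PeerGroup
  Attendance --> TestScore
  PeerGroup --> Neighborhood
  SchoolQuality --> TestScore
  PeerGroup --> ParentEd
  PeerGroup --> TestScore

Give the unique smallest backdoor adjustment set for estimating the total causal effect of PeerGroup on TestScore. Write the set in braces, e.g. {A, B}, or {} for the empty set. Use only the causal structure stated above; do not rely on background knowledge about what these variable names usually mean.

{SchoolQuality}

Variables eligible for adjustment (non-descendants of PeerGroup, excluding PeerGroup and TestScore): {Attendance, ClassSize, SchoolQuality}.
Backdoor paths from PeerGroup to TestScore:
  P1: PeerGroup <- SchoolQuality -> Attendance -> TestScore
  P2: PeerGroup <- SchoolQuality -> TestScore
The empty set is not sufficient: P1 (PeerGroup <- SchoolQuality -> Attendance -> TestScore) has no collider blocking it and no conditioned non-collider, so it is open.
Try {SchoolQuality}:
  P1: blocked at fork node SchoolQuality ∈ conditioning set.
  P2: blocked at fork node SchoolQuality ∈ conditioning set.
{SchoolQuality} contains no descendant of PeerGroup and blocks every backdoor path.
No other singleton works — e.g. {Attendance} leaves P2 open — so {SchoolQuality} is the unique smallest valid adjustment set.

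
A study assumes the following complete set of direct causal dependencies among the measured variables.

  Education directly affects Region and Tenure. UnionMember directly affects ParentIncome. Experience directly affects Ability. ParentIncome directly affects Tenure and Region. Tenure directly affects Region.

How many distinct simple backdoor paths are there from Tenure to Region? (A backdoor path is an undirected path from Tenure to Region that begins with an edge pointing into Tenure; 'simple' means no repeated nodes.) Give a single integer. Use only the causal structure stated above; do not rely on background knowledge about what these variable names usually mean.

2

A backdoor path from Tenure to Region is any simple undirected path whose first edge points into Tenure (i.e. leaves Tenure via a parent).
Parents of Tenure: {Education, ParentIncome}.
Enumerating:
  P1: Tenure <- Education -> Region
  P2: Tenure <- ParentIncome -> Region
That exhausts the simple backdoor paths. Count: 2.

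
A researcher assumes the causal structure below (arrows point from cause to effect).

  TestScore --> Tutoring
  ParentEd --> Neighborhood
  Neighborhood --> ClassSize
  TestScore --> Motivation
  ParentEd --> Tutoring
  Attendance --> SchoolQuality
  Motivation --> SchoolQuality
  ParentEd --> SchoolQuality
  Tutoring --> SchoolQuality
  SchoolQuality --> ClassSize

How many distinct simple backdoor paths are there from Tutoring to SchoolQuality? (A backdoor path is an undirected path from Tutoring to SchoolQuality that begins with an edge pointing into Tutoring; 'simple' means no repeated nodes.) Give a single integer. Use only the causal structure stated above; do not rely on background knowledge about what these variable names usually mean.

A backdoor path from Tutoring to SchoolQuality is any simple undirected path whose first edge points into Tutoring (i.e. leaves Tutoring via a parent).
Parents of Tutoring: {ParentEd, TestScore}.
Enumerating:
  P1: Tutoring <- TestScore -> Motivation -> SchoolQuality
  P2: Tutoring <- ParentEd -> SchoolQuality
  P3: Tutoring <- ParentEd -> Neighborhood -> ClassSize <- SchoolQuality
That exhausts the simple backdoor paths. Count: 3.

3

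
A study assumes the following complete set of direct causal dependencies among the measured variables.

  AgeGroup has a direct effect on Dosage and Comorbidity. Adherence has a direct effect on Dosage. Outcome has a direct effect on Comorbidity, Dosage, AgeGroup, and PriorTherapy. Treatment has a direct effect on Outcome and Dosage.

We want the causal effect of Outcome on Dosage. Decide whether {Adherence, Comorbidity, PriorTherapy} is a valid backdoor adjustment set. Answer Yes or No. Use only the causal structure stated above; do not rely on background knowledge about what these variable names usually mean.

No

Backdoor paths from Outcome to Dosage (paths whose first edge points into Outcome):
  P1: Outcome <- Treatment -> Dosage
Condition 1 (no descendant of Outcome in the set): FAILS — Comorbidity and PriorTherapy are descendants of Outcome.
Condition 2 (every backdoor path blocked by {Adherence, Comorbidity, PriorTherapy}):
  P1: open — no interior node is in the conditioning set.
{Adherence, Comorbidity, PriorTherapy} does not satisfy the backdoor criterion.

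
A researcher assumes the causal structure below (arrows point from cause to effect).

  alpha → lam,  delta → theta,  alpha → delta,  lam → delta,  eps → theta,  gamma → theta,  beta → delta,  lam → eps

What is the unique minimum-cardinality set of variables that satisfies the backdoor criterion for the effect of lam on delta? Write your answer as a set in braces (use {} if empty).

Variables eligible for adjustment (non-descendants of lam, excluding lam and delta): {alpha, beta, gamma}.
Backdoor paths from lam to delta:
  P1: lam <- alpha -> delta
The empty set is not sufficient: P1 (lam <- alpha -> delta) has no collider blocking it and no conditioned non-collider, so it is open.
Try {alpha}:
  P1: blocked at fork node alpha ∈ conditioning set.
{alpha} contains no descendant of lam and blocks every backdoor path.
No other singleton works — e.g. {beta} leaves P1 open — so {alpha} is the unique smallest valid adjustment set.

{alpha}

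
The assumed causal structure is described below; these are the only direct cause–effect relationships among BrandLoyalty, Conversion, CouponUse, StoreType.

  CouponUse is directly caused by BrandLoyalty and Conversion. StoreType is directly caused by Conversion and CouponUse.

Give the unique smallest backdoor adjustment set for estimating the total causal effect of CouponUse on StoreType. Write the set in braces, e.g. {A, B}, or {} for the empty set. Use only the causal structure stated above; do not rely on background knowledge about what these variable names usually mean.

{Conversion}

Variables eligible for adjustment (non-descendants of CouponUse, excluding CouponUse and StoreType): {BrandLoyalty, Conversion}.
Backdoor paths from CouponUse to StoreType:
  P1: CouponUse <- Conversion -> StoreType
The empty set is not sufficient: P1 (CouponUse <- Conversion -> StoreType) has no collider blocking it and no conditioned non-collider, so it is open.
Try {Conversion}:
  P1: blocked at fork node Conversion ∈ conditioning set.
{Conversion} contains no descendant of CouponUse and blocks every backdoor path.
No other singleton works — e.g. {BrandLoyalty} leaves P1 open — so {Conversion} is the unique smallest valid adjustment set.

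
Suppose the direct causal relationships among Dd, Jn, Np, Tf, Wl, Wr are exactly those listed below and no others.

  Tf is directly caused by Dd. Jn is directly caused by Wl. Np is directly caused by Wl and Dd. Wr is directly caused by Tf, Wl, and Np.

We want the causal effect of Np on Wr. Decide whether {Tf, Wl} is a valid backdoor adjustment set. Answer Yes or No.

Yes

Backdoor paths from Np to Wr (paths whose first edge points into Np):
  P1: Np <- Dd -> Tf -> Wr
  P2: Np <- Wl -> Wr
Condition 1 (no descendant of Np in the set): holds — descendants of Np are {Wr}; none are in {Tf, Wl}.
Condition 2 (every backdoor path blocked by {Tf, Wl}):
  P1: blocked at chain node Tf ∈ conditioning set.
  P2: blocked at fork node Wl ∈ conditioning set.
{Tf, Wl} satisfies the backdoor criterion.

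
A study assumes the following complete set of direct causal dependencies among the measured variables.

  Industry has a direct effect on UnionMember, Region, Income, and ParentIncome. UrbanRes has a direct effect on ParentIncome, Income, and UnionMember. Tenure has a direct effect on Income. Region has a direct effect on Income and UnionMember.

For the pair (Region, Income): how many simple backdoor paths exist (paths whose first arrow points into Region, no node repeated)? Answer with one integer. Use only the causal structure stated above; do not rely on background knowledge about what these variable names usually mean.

3

A backdoor path from Region to Income is any simple undirected path whose first edge points into Region (i.e. leaves Region via a parent).
Parents of Region: {Industry}.
Enumerating:
  P1: Region <- Industry -> ParentIncome <- UrbanRes -> Income
  P2: Region <- Industry -> UnionMember <- UrbanRes -> Income
  P3: Region <- Industry -> Income
That exhausts the simple backdoor paths. Count: 3.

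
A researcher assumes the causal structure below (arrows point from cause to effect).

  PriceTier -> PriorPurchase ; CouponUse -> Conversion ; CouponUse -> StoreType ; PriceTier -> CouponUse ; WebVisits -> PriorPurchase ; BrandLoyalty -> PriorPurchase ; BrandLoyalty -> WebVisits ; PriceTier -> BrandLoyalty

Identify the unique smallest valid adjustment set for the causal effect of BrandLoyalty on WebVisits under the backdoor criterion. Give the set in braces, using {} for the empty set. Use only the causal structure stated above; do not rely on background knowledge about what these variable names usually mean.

Variables eligible for adjustment (non-descendants of BrandLoyalty, excluding BrandLoyalty and WebVisits): {Conversion, CouponUse, PriceTier, StoreType}.
Backdoor paths from BrandLoyalty to WebVisits:
  P1: BrandLoyalty <- PriceTier -> PriorPurchase <- WebVisits
Each backdoor path contains an unconditioned collider, so every path is already blocked with the empty conditioning set:
  P1: blocked at collider PriorPurchase (neither it nor any descendant is in the conditioning set).
The empty set is therefore the unique smallest valid set.

{}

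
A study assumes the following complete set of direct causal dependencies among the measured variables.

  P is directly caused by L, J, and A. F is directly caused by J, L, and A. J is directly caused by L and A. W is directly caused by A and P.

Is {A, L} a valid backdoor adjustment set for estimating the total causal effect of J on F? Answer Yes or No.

Backdoor paths from J to F (paths whose first edge points into J):
  P1: J <- A -> P <- L -> F
  P2: J <- A -> F
  P3: J <- A -> W <- P <- L -> F
  P4: J <- L -> P <- A -> F
  P5: J <- L -> P -> W <- A -> F
  P6: J <- L -> F
Condition 1 (no descendant of J in the set): holds — descendants of J are {F, P, W}; none are in {A, L}.
Condition 2 (every backdoor path blocked by {A, L}):
  P1: blocked at fork node A ∈ conditioning set.
  P2: blocked at fork node A ∈ conditioning set.
  P3: blocked at fork node A ∈ conditioning set.
  P4: blocked at fork node L ∈ conditioning set.
  P5: blocked at fork node L ∈ conditioning set.
  P6: blocked at fork node L ∈ conditioning set.
{A, L} satisfies the backdoor criterion.

Yes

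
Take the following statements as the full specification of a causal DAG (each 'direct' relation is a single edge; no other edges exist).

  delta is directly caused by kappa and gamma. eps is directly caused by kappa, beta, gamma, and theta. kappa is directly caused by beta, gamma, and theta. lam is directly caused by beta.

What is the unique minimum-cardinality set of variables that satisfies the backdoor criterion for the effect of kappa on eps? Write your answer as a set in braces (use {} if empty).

{beta, gamma, theta}

Variables eligible for adjustment (non-descendants of kappa, excluding kappa and eps): {beta, gamma, lam, theta}.
Backdoor paths from kappa to eps:
  P1: kappa <- beta -> eps
  P2: kappa <- gamma -> eps
  P3: kappa <- theta -> eps
The empty set is not sufficient: P1 (kappa <- beta -> eps) has no collider blocking it and no conditioned non-collider, so it is open.
Try {beta, gamma, theta}:
  P1: blocked at fork node beta ∈ conditioning set.
  P2: blocked at fork node gamma ∈ conditioning set.
  P3: blocked at fork node theta ∈ conditioning set.
{beta, gamma, theta} contains no descendant of kappa and blocks every backdoor path.
Every element of {beta, gamma, theta} is needed (dropping beta leaves P1 open; dropping gamma leaves P2 open; dropping theta leaves P3 open), so no proper subset is valid.
Among all size-3 subsets of the eligible variables, only {beta, gamma, theta} blocks every backdoor path, so it is the unique smallest valid adjustment set.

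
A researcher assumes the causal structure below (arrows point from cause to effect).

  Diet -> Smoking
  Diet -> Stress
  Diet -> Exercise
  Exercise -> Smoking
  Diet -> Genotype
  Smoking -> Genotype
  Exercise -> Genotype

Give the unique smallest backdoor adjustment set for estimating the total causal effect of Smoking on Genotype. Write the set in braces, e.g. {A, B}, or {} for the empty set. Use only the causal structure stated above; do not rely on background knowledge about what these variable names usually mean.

{Diet, Exercise}

Variables eligible for adjustment (non-descendants of Smoking, excluding Smoking and Genotype): {Diet, Exercise, Stress}.
Backdoor paths from Smoking to Genotype:
  P1: Smoking <- Diet -> Exercise -> Genotype
  P2: Smoking <- Diet -> Genotype
  P3: Smoking <- Exercise <- Diet -> Genotype
  P4: Smoking <- Exercise -> Genotype
The empty set is not sufficient: P1 (Smoking <- Diet -> Exercise -> Genotype) has no collider blocking it and no conditioned non-collider, so it is open.
Try {Diet, Exercise}:
  P1: blocked at fork node Diet ∈ conditioning set.
  P2: blocked at fork node Diet ∈ conditioning set.
  P3: blocked at chain node Exercise ∈ conditioning set.
  P4: blocked at fork node Exercise ∈ conditioning set.
{Diet, Exercise} contains no descendant of Smoking and blocks every backdoor path.
Every element of {Diet, Exercise} is needed (dropping Diet leaves P2 open; dropping Exercise leaves P4 open), so no proper subset is valid.
Among all size-2 subsets of the eligible variables, only {Diet, Exercise} blocks every backdoor path, so it is the unique smallest valid adjustment set.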